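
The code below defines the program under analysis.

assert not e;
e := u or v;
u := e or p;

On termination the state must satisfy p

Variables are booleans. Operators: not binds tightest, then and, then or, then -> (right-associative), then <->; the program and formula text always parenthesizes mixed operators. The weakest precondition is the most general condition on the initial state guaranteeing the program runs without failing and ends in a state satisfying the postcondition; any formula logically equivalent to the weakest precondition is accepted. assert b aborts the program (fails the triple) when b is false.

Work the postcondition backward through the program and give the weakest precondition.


Working backward. After the program, p must hold.
Before u := e or p: p
Before e := u or v: p
Before assert not e: (not e) and p
Answer: WP = (not e) and p


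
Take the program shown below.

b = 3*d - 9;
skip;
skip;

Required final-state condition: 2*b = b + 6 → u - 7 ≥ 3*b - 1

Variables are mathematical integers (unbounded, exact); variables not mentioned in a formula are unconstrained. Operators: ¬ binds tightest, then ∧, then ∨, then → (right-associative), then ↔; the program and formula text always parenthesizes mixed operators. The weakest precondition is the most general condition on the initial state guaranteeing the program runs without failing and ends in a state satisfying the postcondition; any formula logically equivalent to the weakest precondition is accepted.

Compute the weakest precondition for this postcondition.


Working backward. After the program, the postcondition 2*b = b + 6 → u - 7 ≥ 3*b - 1 must hold; in canonical form it is b = 6 → u ≥ 3*b + 6.
Before skip: b = 6 → u ≥ 3*b + 6
Before skip: b = 6 → u ≥ 3*b + 6
Before b := 3*d - 9: 3*d = 15 → u ≥ 9*d - 21
Answer: WP = 3*d = 15 → u ≥ 9*d - 21


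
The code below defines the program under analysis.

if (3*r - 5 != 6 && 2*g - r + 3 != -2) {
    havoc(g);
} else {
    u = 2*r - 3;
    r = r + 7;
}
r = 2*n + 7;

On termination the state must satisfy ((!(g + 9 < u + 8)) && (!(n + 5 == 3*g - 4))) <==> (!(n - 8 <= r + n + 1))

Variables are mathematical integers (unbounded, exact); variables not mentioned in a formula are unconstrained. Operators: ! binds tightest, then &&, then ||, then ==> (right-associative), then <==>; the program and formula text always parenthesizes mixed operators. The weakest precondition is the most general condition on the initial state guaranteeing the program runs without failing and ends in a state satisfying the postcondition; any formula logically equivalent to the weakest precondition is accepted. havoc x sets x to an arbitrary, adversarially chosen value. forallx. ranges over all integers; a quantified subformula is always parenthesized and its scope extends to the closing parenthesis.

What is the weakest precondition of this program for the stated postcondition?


Working backward. After the program, the postcondition ((!(g + 9 < u + 8)) && (!(n + 5 == 3*g - 4))) <==> (!(n - 8 <= r + n + 1)) must hold; in canonical form it is ((!(g < u - 1)) && (!(n == 3*g - 9))) <==> (!(r >= -9)).
Before r := 2*n + 7: ((!(g < u - 1)) && (!(n == 3*g - 9))) <==> (!(2*n >= -16))
Then branch requires forall g_1. (((!(g_1 < u - 1)) && (!(n == 3*g_1 - 9))) <==> (!(2*n >= -16))); else branch requires ((!(g < 2*r - 4)) && (!(n == 3*g - 9))) <==> (!(2*n >= -16)).
Before the if: ((3*r != 11 && 2*g != r - 5) ==> (forall g_1. (((!(g_1 < u - 1)) && (!(n == 3*g_1 - 9))) <==> (!(2*n >= -16))))) && ((!(3*r != 11 && 2*g != r - 5)) ==> (((!(g < 2*r - 4)) && (!(n == 3*g - 9))) <==> (!(2*n >= -16))))
Answer: WP = ((3*r != 11 && 2*g != r - 5) ==> (forall g_1. (((!(g_1 < u - 1)) && (!(n == 3*g_1 - 9))) <==> (!(2*n >= -16))))) && ((!(3*r != 11 && 2*g != r - 5)) ==> (((!(g < 2*r - 4)) && (!(n == 3*g - 9))) <==> (!(2*n >= -16))))


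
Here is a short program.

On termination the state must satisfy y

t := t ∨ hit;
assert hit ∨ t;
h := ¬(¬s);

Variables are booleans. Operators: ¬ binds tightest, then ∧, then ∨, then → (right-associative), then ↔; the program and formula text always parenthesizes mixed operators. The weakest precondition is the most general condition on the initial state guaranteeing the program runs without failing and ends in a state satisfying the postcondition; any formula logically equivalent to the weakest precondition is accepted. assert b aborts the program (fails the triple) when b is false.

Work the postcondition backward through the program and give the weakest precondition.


Working backward. After the program, y must hold.
Before h := ¬(¬s): y
Before assert hit ∨ t: (hit ∨ t) ∧ y
Before t := t ∨ hit: (hit ∨ t) ∧ y
Answer: WP = (hit ∨ t) ∧ y


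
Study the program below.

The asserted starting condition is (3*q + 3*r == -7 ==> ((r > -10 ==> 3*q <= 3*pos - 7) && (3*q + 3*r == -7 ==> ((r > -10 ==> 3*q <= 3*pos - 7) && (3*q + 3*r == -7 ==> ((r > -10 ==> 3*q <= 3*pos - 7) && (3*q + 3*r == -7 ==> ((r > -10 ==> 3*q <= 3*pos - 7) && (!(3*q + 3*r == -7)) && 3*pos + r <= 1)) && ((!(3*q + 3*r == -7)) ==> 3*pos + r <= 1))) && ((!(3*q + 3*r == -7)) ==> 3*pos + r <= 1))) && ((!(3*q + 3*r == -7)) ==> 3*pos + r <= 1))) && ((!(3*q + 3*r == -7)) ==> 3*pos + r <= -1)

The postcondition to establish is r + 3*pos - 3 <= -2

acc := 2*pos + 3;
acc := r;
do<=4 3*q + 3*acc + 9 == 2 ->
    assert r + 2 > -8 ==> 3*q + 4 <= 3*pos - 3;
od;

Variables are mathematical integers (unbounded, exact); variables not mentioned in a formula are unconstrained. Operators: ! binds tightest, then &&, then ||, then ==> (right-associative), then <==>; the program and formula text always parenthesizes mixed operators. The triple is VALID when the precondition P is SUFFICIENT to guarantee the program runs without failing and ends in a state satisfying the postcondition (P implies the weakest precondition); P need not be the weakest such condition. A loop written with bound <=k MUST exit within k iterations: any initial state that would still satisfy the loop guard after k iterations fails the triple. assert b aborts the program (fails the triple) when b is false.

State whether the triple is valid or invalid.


Working backward. After the program, the postcondition r + 3*pos - 3 <= -2 must hold; in canonical form it is 3*pos + r <= 1.
Before the loop (bound <=4), unroll the exhaustion recursion (WP_0 = exit-now case; WP_j = one more guarded iteration, up to j = 4):
  WP_0: (!(3*acc + 3*q == -7)) && 3*pos + r <= 1
  WP_1: (3*acc + 3*q == -7 ==> ((r > -10 ==> 3*q <= 3*pos - 7) && (!(3*acc + 3*q == -7)) && 3*pos + r <= 1)) && ((!(3*acc + 3*q == -7)) ==> 3*pos + r <= 1)
  WP_2: (3*acc + 3*q == -7 ==> ((r > -10 ==> 3*q <= 3*pos - 7) && (3*acc + 3*q == -7 ==> ((r > -10 ==> 3*q <= 3*pos - 7) && (!(3*acc + 3*q == -7)) && 3*pos + r <= 1)) && ((!(3*acc + 3*q == -7)) ==> 3*pos + r <= 1))) && ((!(3*acc + 3*q == -7)) ==> 3*pos + r <= 1)
  WP_3: (3*acc + 3*q == -7 ==> ((r > -10 ==> 3*q <= 3*pos - 7) && (3*acc + 3*q == -7 ==> ((r > -10 ==> 3*q <= 3*pos - 7) && (3*acc + 3*q == -7 ==> ((r > -10 ==> 3*q <= 3*pos - 7) && (!(3*acc + 3*q == -7)) && 3*pos + r <= 1)) && ((!(3*acc + 3*q == -7)) ==> 3*pos + r <= 1))) && ((!(3*acc + 3*q == -7)) ==> 3*pos + r <= 1))) && ((!(3*acc + 3*q == -7)) ==> 3*pos + r <= 1)
  WP_4: (3*acc + 3*q == -7 ==> ((r > -10 ==> 3*q <= 3*pos - 7) && (3*acc + 3*q == -7 ==> ((r > -10 ==> 3*q <= 3*pos - 7) && (3*acc + 3*q == -7 ==> ((r > -10 ==> 3*q <= 3*pos - 7) && (3*acc + 3*q == -7 ==> ((r > -10 ==> 3*q <= 3*pos - 7) && (!(3*acc + 3*q == -7)) && 3*pos + r <= 1)) && ((!(3*acc + 3*q == -7)) ==> 3*pos + r <= 1))) && ((!(3*acc + 3*q == -7)) ==> 3*pos + r <= 1))) && ((!(3*acc + 3*q == -7)) ==> 3*pos + r <= 1))) && ((!(3*acc + 3*q == -7)) ==> 3*pos + r <= 1)
So before the loop: (3*acc + 3*q == -7 ==> ((r > -10 ==> 3*q <= 3*pos - 7) && (3*acc + 3*q == -7 ==> ((r > -10 ==> 3*q <= 3*pos - 7) && (3*acc + 3*q == -7 ==> ((r > -10 ==> 3*q <= 3*pos - 7) && (3*acc + 3*q == -7 ==> ((r > -10 ==> 3*q <= 3*pos - 7) && (!(3*acc + 3*q == -7)) && 3*pos + r <= 1)) && ((!(3*acc + 3*q == -7)) ==> 3*pos + r <= 1))) && ((!(3*acc + 3*q == -7)) ==> 3*pos + r <= 1))) && ((!(3*acc + 3*q == -7)) ==> 3*pos + r <= 1))) && ((!(3*acc + 3*q == -7)) ==> 3*pos + r <= 1)
Before acc := r: (3*q + 3*r == -7 ==> ((r > -10 ==> 3*q <= 3*pos - 7) && (3*q + 3*r == -7 ==> ((r > -10 ==> 3*q <= 3*pos - 7) && (3*q + 3*r == -7 ==> ((r > -10 ==> 3*q <= 3*pos - 7) && (3*q + 3*r == -7 ==> ((r > -10 ==> 3*q <= 3*pos - 7) && (!(3*q + 3*r == -7)) && 3*pos + r <= 1)) && ((!(3*q + 3*r == -7)) ==> 3*pos + r <= 1))) && ((!(3*q + 3*r == -7)) ==> 3*pos + r <= 1))) && ((!(3*q + 3*r == -7)) ==> 3*pos + r <= 1))) && ((!(3*q + 3*r == -7)) ==> 3*pos + r <= 1)
Before acc := 2*pos + 3: (3*q + 3*r == -7 ==> ((r > -10 ==> 3*q <= 3*pos - 7) && (3*q + 3*r == -7 ==> ((r > -10 ==> 3*q <= 3*pos - 7) && (3*q + 3*r == -7 ==> ((r > -10 ==> 3*q <= 3*pos - 7) && (3*q + 3*r == -7 ==> ((r > -10 ==> 3*q <= 3*pos - 7) && (!(3*q + 3*r == -7)) && 3*pos + r <= 1)) && ((!(3*q + 3*r == -7)) ==> 3*pos + r <= 1))) && ((!(3*q + 3*r == -7)) ==> 3*pos + r <= 1))) && ((!(3*q + 3*r == -7)) ==> 3*pos + r <= 1))) && ((!(3*q + 3*r == -7)) ==> 3*pos + r <= 1)
The weakest precondition is (3*q + 3*r == -7 ==> ((r > -10 ==> 3*q <= 3*pos - 7) && (3*q + 3*r == -7 ==> ((r > -10 ==> 3*q <= 3*pos - 7) && (3*q + 3*r == -7 ==> ((r > -10 ==> 3*q <= 3*pos - 7) && (3*q + 3*r == -7 ==> ((r > -10 ==> 3*q <= 3*pos - 7) && (!(3*q + 3*r == -7)) && 3*pos + r <= 1)) && ((!(3*q + 3*r == -7)) ==> 3*pos + r <= 1))) && ((!(3*q + 3*r == -7)) ==> 3*pos + r <= 1))) && ((!(3*q + 3*r == -7)) ==> 3*pos + r <= 1))) && ((!(3*q + 3*r == -7)) ==> 3*pos + r <= 1).
Check whether (3*q + 3*r == -7 ==> ((r > -10 ==> 3*q <= 3*pos - 7) && (3*q + 3*r == -7 ==> ((r > -10 ==> 3*q <= 3*pos - 7) && (3*q + 3*r == -7 ==> ((r > -10 ==> 3*q <= 3*pos - 7) && (3*q + 3*r == -7 ==> ((r > -10 ==> 3*q <= 3*pos - 7) && (!(3*q + 3*r == -7)) && 3*pos + r <= 1)) && ((!(3*q + 3*r == -7)) ==> 3*pos + r <= 1))) && ((!(3*q + 3*r == -7)) ==> 3*pos + r <= 1))) && ((!(3*q + 3*r == -7)) ==> 3*pos + r <= 1))) && ((!(3*q + 3*r == -7)) ==> 3*pos + r <= -1) implies it.
Every state satisfying the precondition satisfies the weakest precondition: the implication holds.
Answer: valid


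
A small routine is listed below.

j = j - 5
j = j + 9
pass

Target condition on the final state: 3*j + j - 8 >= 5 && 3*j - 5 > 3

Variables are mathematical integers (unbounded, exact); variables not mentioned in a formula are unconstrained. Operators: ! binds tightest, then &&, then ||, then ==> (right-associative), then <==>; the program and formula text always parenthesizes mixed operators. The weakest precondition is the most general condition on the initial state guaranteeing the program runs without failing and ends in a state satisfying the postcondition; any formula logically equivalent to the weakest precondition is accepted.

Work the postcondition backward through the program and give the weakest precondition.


Working backward. After the program, the postcondition 3*j + j - 8 >= 5 && 3*j - 5 > 3 must hold; in canonical form it is 4*j >= 13 && 3*j > 8.
Before skip: 4*j >= 13 && 3*j > 8
Before j := j + 9: 4*j >= -23 && 3*j > -19
Before j := j - 5: 4*j >= -3 && 3*j > -4
Answer: WP = 4*j >= -3 && 3*j > -4


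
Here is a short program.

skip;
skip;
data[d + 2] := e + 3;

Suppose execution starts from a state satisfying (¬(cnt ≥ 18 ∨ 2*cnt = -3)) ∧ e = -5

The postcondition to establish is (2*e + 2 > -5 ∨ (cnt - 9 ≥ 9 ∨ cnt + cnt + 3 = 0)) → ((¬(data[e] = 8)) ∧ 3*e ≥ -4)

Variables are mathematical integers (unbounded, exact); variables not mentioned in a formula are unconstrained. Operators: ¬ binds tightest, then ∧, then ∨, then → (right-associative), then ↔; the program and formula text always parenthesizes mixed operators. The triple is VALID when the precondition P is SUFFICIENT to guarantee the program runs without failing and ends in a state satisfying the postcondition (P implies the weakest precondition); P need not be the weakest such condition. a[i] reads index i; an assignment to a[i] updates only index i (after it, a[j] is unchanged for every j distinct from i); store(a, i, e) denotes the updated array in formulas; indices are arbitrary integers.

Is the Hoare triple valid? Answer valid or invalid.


Working backward. After the program, the postcondition (2*e + 2 > -5 ∨ (cnt - 9 ≥ 9 ∨ cnt + cnt + 3 = 0)) → ((¬(data[e] = 8)) ∧ 3*e ≥ -4) must hold; in canonical form it is (2*e > -7 ∨ cnt ≥ 18 ∨ 2*cnt = -3) → ((¬(data[e] = 8)) ∧ 3*e ≥ -4).
Before data[d + 2] := e + 3: (2*e > -7 ∨ cnt ≥ 18 ∨ 2*cnt = -3) → ((¬(store(data, d + 2, e + 3)[e] = 8)) ∧ 3*e ≥ -4)
Before skip: (2*e > -7 ∨ cnt ≥ 18 ∨ 2*cnt = -3) → ((¬(store(data, d + 2, e + 3)[e] = 8)) ∧ 3*e ≥ -4)
Before skip: (2*e > -7 ∨ cnt ≥ 18 ∨ 2*cnt = -3) → ((¬(store(data, d + 2, e + 3)[e] = 8)) ∧ 3*e ≥ -4)
The weakest precondition is (2*e > -7 ∨ cnt ≥ 18 ∨ 2*cnt = -3) → ((¬(store(data, d + 2, e + 3)[e] = 8)) ∧ 3*e ≥ -4).
Check whether (¬(cnt ≥ 18 ∨ 2*cnt = -3)) ∧ e = -5 implies it.
Every state satisfying the precondition satisfies the weakest precondition: the implication holds.
Answer: valid


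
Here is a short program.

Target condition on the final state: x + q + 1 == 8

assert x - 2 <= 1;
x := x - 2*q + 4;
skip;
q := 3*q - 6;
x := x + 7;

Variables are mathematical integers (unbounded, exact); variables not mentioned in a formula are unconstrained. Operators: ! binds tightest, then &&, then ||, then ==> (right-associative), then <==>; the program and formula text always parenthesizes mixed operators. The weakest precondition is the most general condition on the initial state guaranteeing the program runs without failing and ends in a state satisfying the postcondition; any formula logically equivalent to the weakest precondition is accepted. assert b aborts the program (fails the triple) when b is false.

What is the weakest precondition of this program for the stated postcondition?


Working backward. After the program, the postcondition x + q + 1 == 8 must hold; in canonical form it is q + x == 7.
Before x := x + 7: q + x == 0
Before q := 3*q - 6: 3*q + x == 6
Before skip: 3*q + x == 6
Before x := x - 2*q + 4: q + x == 2
Before assert x - 2 <= 1: x <= 3 && q + x == 2
Answer: WP = x <= 3 && q + x == 2


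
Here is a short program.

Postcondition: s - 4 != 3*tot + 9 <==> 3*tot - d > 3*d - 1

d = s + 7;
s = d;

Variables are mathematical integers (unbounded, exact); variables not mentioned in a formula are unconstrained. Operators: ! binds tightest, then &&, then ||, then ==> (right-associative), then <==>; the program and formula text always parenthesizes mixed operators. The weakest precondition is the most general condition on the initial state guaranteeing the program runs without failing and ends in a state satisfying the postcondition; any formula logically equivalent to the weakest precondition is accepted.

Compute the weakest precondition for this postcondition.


Working backward. After the program, the postcondition s - 4 != 3*tot + 9 <==> 3*tot - d > 3*d - 1 must hold; in canonical form it is s != 3*tot + 13 <==> 3*tot > 4*d - 1.
Before s := d: d != 3*tot + 13 <==> 3*tot > 4*d - 1
Before d := s + 7: s != 3*tot + 6 <==> 3*tot > 4*s + 27
Answer: WP = s != 3*tot + 6 <==> 3*tot > 4*s + 27


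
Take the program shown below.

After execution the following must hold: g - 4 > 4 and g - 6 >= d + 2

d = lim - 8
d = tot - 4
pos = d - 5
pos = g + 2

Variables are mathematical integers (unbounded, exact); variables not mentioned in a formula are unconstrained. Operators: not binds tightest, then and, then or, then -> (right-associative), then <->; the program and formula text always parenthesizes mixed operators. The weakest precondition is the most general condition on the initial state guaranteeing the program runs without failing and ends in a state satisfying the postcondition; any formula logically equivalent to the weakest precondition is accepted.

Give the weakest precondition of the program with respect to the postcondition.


Working backward. After the program, the postcondition g - 4 > 4 and g - 6 >= d + 2 must hold; in canonical form it is g > 8 and g >= d + 8.
Before pos := g + 2: g > 8 and g >= d + 8
Before pos := d - 5: g > 8 and g >= d + 8
Before d := tot - 4: g > 8 and g >= tot + 4
Before d := lim - 8: g > 8 and g >= tot + 4
Answer: WP = g > 8 and g >= tot + 4


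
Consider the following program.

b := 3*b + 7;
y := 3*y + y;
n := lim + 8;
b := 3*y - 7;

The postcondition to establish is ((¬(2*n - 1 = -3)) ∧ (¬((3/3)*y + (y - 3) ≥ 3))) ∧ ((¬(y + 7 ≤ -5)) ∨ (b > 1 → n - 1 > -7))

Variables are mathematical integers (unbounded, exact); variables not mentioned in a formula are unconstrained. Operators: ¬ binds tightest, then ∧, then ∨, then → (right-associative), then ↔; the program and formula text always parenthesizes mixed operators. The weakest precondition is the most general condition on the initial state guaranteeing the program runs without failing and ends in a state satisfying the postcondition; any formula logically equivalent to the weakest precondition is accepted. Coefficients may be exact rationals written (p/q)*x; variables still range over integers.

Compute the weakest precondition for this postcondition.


Working backward. After the program, the postcondition ((¬(2*n - 1 = -3)) ∧ (¬((3/3)*y + (y - 3) ≥ 3))) ∧ ((¬(y + 7 ≤ -5)) ∨ (b > 1 → n - 1 > -7)) must hold; in canonical form it is (¬(2*n = -2)) ∧ (¬(2*y ≥ 6)) ∧ ((¬(y ≤ -12)) ∨ (b > 1 → n > -6)).
Before b := 3*y - 7: (¬(2*n = -2)) ∧ (¬(2*y ≥ 6)) ∧ ((¬(y ≤ -12)) ∨ (3*y > 8 → n > -6))
Before n := lim + 8: (¬(2*lim = -18)) ∧ (¬(2*y ≥ 6)) ∧ ((¬(y ≤ -12)) ∨ (3*y > 8 → lim > -14))
Before y := 3*y + y: (¬(2*lim = -18)) ∧ (¬(8*y ≥ 6)) ∧ ((¬(4*y ≤ -12)) ∨ (12*y > 8 → lim > -14))
Before b := 3*b + 7: (¬(2*lim = -18)) ∧ (¬(8*y ≥ 6)) ∧ ((¬(4*y ≤ -12)) ∨ (12*y > 8 → lim > -14))
Answer: WP = (¬(2*lim = -18)) ∧ (¬(8*y ≥ 6)) ∧ ((¬(4*y ≤ -12)) ∨ (12*y > 8 → lim > -14))


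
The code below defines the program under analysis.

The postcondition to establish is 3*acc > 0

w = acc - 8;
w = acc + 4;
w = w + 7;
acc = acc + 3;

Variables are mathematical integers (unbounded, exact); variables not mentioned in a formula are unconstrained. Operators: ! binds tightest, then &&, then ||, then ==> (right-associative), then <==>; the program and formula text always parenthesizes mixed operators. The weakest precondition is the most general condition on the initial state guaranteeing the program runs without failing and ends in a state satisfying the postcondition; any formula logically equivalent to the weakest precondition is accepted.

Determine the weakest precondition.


Working backward. After the program, 3*acc > 0 must hold.
Before acc := acc + 3: 3*acc > -9
Before w := w + 7: 3*acc > -9
Before w := acc + 4: 3*acc > -9
Before w := acc - 8: 3*acc > -9
Answer: WP = 3*acc > -9


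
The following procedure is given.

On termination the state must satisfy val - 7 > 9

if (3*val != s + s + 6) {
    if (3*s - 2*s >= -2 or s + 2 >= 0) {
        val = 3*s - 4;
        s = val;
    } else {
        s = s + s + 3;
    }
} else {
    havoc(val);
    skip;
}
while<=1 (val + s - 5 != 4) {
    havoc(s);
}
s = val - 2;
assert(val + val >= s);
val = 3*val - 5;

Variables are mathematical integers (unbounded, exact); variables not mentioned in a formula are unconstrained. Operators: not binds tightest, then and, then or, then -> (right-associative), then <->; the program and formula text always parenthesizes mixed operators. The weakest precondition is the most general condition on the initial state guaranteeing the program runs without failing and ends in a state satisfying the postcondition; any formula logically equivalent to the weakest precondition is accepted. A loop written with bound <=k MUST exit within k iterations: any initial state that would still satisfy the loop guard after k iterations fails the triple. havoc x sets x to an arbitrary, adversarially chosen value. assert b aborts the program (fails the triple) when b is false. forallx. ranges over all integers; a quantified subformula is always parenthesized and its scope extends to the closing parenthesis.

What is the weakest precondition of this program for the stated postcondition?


Working backward. After the program, the postcondition val - 7 > 9 must hold; in canonical form it is val > 16.
Before val := 3*val - 5: 3*val > 21
Before assert val + val >= s: 2*val >= s and 3*val > 21
Before s := val - 2: val >= -2 and 3*val > 21
Before the loop (bound <=1), unroll the exhaustion recursion (WP_0 = exit-now case; WP_j = one more guarded iteration, up to j = 1):
  WP_0: (not (s + val != 9)) and val >= -2 and 3*val > 21
  WP_1: (s + val != 9 -> (forall s_1. ((not (s_1 + val != 9)) and val >= -2 and 3*val > 21))) and ((not (s + val != 9)) -> (val >= -2 and 3*val > 21))
So before the loop: (s + val != 9 -> (forall s_1. ((not (s_1 + val != 9)) and val >= -2 and 3*val > 21))) and ((not (s + val != 9)) -> (val >= -2 and 3*val > 21))
Then branch requires (s >= -2 -> ((6*s != 17 -> (forall s_1. ((not (3*s + s_1 != 13)) and 3*s >= 2 and 9*s > 33))) and ((not (6*s != 17)) -> (3*s >= 2 and 9*s > 33)))) and ((not (s >= -2)) -> ((2*s + val != 6 -> (forall s_1. ((not (s_1 + val != 9)) and val >= -2 and 3*val > 21))) and ((not (2*s + val != 6)) -> (val >= -2 and 3*val > 21)))); else branch requires forall val_1. ((s + val_1 != 9 -> (forall s_1. ((not (s_1 + val_1 != 9)) and val_1 >= -2 and 3*val_1 > 21))) and ((not (s + val_1 != 9)) -> (val_1 >= -2 and 3*val_1 > 21))).
Before the if: (3*val != 2*s + 6 -> ((s >= -2 -> ((6*s != 17 -> (forall s_1. ((not (3*s + s_1 != 13)) and 3*s >= 2 and 9*s > 33))) and ((not (6*s != 17)) -> (3*s >= 2 and 9*s > 33)))) and ((not (s >= -2)) -> ((2*s + val != 6 -> (forall s_1. ((not (s_1 + val != 9)) and val >= -2 and 3*val > 21))) and ((not (2*s + val != 6)) -> (val >= -2 and 3*val > 21)))))) and ((not (3*val != 2*s + 6)) -> (forall val_1. ((s + val_1 != 9 -> (forall s_1. ((not (s_1 + val_1 != 9)) and val_1 >= -2 and 3*val_1 > 21))) and ((not (s + val_1 != 9)) -> (val_1 >= -2 and 3*val_1 > 21)))))
Answer: WP = (3*val != 2*s + 6 -> ((s >= -2 -> ((6*s != 17 -> (forall s_1. ((not (3*s + s_1 != 13)) and 3*s >= 2 and 9*s > 33))) and ((not (6*s != 17)) -> (3*s >= 2 and 9*s > 33)))) and ((not (s >= -2)) -> ((2*s + val != 6 -> (forall s_1. ((not (s_1 + val != 9)) and val >= -2 and 3*val > 21))) and ((not (2*s + val != 6)) -> (val >= -2 and 3*val > 21)))))) and ((not (3*val != 2*s + 6)) -> (forall val_1. ((s + val_1 != 9 -> (forall s_1. ((not (s_1 + val_1 != 9)) and val_1 >= -2 and 3*val_1 > 21))) and ((not (s + val_1 != 9)) -> (val_1 >= -2 and 3*val_1 > 21)))))


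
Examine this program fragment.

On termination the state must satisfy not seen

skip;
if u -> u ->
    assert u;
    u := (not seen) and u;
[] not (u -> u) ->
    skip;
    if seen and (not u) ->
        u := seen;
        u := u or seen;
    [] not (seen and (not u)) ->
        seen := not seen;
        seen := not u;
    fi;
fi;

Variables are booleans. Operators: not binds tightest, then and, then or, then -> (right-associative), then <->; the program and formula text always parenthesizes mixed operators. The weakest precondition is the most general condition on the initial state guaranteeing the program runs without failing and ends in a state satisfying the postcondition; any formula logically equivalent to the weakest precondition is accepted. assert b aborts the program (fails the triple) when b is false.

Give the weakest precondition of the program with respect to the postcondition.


Working backward. After the program, not seen must hold.
Then branch requires u and (not seen); else branch requires ((seen and (not u)) -> (not seen)) and ((not (seen and (not u))) -> u).
Before the if: u and (not seen)
Before skip: u and (not seen)
Answer: WP = u and (not seen)


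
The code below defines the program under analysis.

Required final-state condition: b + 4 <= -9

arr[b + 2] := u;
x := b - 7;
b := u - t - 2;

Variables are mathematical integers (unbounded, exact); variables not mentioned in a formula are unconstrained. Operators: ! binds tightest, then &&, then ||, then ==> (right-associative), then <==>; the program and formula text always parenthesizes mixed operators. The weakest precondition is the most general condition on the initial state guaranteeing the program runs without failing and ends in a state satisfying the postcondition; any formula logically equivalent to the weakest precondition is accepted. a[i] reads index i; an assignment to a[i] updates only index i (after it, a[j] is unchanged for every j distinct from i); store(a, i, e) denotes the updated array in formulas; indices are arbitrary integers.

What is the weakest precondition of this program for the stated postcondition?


Working backward. After the program, the postcondition b + 4 <= -9 must hold; in canonical form it is b <= -13.
Before b := u - t - 2: u <= t - 11
Before x := b - 7: u <= t - 11
Before arr[b + 2] := u: u <= t - 11
Answer: WP = u <= t - 11


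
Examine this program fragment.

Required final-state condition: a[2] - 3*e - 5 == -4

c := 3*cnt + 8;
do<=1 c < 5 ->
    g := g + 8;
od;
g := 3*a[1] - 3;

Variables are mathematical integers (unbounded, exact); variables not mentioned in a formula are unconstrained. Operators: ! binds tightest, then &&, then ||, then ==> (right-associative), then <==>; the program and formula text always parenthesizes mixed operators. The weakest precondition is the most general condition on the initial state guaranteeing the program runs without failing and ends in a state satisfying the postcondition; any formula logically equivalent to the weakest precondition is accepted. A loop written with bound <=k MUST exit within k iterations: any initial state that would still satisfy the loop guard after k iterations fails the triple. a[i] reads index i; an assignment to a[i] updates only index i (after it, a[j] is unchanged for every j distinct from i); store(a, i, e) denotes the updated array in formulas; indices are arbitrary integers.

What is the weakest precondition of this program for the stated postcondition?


Working backward. After the program, the postcondition a[2] - 3*e - 5 == -4 must hold; in canonical form it is a[2] == 3*e + 1.
Before g := 3*a[1] - 3: a[2] == 3*e + 1
Before the loop (bound <=1), unroll the exhaustion recursion (WP_0 = exit-now case; WP_j = one more guarded iteration, up to j = 1):
  WP_0: (!(c < 5)) && a[2] == 3*e + 1
  WP_1: (c < 5 ==> ((!(c < 5)) && a[2] == 3*e + 1)) && ((!(c < 5)) ==> a[2] == 3*e + 1)
So before the loop: (c < 5 ==> ((!(c < 5)) && a[2] == 3*e + 1)) && ((!(c < 5)) ==> a[2] == 3*e + 1)
Before c := 3*cnt + 8: (3*cnt < -3 ==> ((!(3*cnt < -3)) && a[2] == 3*e + 1)) && ((!(3*cnt < -3)) ==> a[2] == 3*e + 1)
Answer: WP = (3*cnt < -3 ==> ((!(3*cnt < -3)) && a[2] == 3*e + 1)) && ((!(3*cnt < -3)) ==> a[2] == 3*e + 1)


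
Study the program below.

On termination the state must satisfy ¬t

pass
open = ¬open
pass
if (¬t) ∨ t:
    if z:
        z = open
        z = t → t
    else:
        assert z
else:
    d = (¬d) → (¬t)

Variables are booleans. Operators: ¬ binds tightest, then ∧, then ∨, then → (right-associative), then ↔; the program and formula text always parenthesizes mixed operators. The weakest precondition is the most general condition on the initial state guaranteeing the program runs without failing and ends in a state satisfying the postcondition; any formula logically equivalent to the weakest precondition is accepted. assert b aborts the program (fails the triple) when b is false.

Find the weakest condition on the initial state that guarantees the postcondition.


Working backward. After the program, ¬t must hold.
Then branch requires (z → (¬t)) ∧ ((¬z) → (z ∧ (¬t))); else branch requires ¬t.
Before the if: (z → (¬t)) ∧ ((¬z) → (z ∧ (¬t)))
Before skip: (z → (¬t)) ∧ ((¬z) → (z ∧ (¬t)))
Before open := ¬open: (z → (¬t)) ∧ ((¬z) → (z ∧ (¬t)))
Before skip: (z → (¬t)) ∧ ((¬z) → (z ∧ (¬t)))
Answer: WP = (z → (¬t)) ∧ ((¬z) → (z ∧ (¬t)))


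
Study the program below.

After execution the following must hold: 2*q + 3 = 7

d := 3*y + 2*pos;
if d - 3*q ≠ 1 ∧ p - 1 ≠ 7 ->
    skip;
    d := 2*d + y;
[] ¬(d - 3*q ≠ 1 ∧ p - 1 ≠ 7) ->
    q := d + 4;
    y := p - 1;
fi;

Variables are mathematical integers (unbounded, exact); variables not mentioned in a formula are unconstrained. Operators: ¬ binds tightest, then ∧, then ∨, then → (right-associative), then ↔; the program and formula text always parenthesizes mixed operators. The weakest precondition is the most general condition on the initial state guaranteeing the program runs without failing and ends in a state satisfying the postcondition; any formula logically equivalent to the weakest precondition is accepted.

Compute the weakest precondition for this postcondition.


Working backward. After the program, the postcondition 2*q + 3 = 7 must hold; in canonical form it is 2*q = 4.
Then branch requires 2*q = 4; else branch requires 2*d = -4.
Before the if: ((d ≠ 3*q + 1 ∧ p ≠ 8) → 2*q = 4) ∧ ((¬(d ≠ 3*q + 1 ∧ p ≠ 8)) → 2*d = -4)
Before d := 3*y + 2*pos: ((2*pos + 3*y ≠ 3*q + 1 ∧ p ≠ 8) → 2*q = 4) ∧ ((¬(2*pos + 3*y ≠ 3*q + 1 ∧ p ≠ 8)) → 4*pos + 6*y = -4)
Answer: WP = ((2*pos + 3*y ≠ 3*q + 1 ∧ p ≠ 8) → 2*q = 4) ∧ ((¬(2*pos + 3*y ≠ 3*q + 1 ∧ p ≠ 8)) → 4*pos + 6*y = -4)


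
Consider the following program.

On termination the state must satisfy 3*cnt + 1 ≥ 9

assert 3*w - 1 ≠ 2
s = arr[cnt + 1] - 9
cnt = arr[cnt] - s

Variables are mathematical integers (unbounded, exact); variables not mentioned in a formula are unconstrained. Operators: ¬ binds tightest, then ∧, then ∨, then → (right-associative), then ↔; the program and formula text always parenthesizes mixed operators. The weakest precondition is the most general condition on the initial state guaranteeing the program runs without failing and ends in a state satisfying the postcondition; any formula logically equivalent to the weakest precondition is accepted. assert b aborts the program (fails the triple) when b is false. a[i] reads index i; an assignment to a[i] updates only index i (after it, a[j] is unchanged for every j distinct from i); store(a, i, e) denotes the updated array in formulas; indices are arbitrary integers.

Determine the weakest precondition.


Working backward. After the program, the postcondition 3*cnt + 1 ≥ 9 must hold; in canonical form it is 3*cnt ≥ 8.
Before cnt := arr[cnt] - s: 3*arr[cnt] ≥ 3*s + 8
Before s := arr[cnt + 1] - 9: 3*arr[cnt] ≥ 3*arr[cnt + 1] - 19
Before assert 3*w - 1 ≠ 2: 3*w ≠ 3 ∧ 3*arr[cnt] ≥ 3*arr[cnt + 1] - 19
Answer: WP = 3*w ≠ 3 ∧ 3*arr[cnt] ≥ 3*arr[cnt + 1] - 19


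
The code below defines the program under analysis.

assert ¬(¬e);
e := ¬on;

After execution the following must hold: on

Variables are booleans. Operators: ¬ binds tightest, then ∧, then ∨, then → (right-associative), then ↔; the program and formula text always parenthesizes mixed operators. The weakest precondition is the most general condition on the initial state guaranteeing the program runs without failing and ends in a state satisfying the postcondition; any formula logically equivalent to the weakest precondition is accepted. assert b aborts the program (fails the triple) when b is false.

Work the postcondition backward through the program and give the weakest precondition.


Working backward. After the program, on must hold.
Before e := ¬on: on
Before assert ¬(¬e): e ∧ on
Answer: WP = e ∧ on


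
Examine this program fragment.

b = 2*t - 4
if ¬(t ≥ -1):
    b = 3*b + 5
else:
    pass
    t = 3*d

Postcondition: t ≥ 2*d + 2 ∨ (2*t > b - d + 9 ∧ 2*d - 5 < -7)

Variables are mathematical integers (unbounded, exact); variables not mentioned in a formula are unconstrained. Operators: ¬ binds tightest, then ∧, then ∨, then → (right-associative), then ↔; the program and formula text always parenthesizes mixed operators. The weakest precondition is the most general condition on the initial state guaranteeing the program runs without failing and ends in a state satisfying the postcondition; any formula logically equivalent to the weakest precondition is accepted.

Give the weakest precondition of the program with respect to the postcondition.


Working backward. After the program, the postcondition t ≥ 2*d + 2 ∨ (2*t > b - d + 9 ∧ 2*d - 5 < -7) must hold; in canonical form it is t ≥ 2*d + 2 ∨ (d + 2*t > b + 9 ∧ 2*d < -2).
Then branch requires t ≥ 2*d + 2 ∨ (d + 2*t > 3*b + 14 ∧ 2*d < -2); else branch requires d ≥ 2 ∨ (7*d > b + 9 ∧ 2*d < -2).
Before the if: ((¬(t ≥ -1)) → (t ≥ 2*d + 2 ∨ (d + 2*t > 3*b + 14 ∧ 2*d < -2))) ∧ (t ≥ -1 → (d ≥ 2 ∨ (7*d > b + 9 ∧ 2*d < -2)))
Before b := 2*t - 4: ((¬(t ≥ -1)) → (t ≥ 2*d + 2 ∨ (d > 4*t + 2 ∧ 2*d < -2))) ∧ (t ≥ -1 → (d ≥ 2 ∨ (7*d > 2*t + 5 ∧ 2*d < -2)))
Answer: WP = ((¬(t ≥ -1)) → (t ≥ 2*d + 2 ∨ (d > 4*t + 2 ∧ 2*d < -2))) ∧ (t ≥ -1 → (d ≥ 2 ∨ (7*d > 2*t + 5 ∧ 2*d < -2)))


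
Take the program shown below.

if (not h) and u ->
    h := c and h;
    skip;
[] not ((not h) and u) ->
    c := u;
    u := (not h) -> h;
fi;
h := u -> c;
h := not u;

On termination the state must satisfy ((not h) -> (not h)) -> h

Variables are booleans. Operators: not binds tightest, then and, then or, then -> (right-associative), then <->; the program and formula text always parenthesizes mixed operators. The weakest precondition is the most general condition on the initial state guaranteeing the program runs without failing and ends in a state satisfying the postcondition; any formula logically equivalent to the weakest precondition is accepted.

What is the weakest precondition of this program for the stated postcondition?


Working backward. After the program, the postcondition ((not h) -> (not h)) -> h must hold; in canonical form it is h.
Before h := not u: not u
Before h := u -> c: not u
Then branch requires not u; else branch requires not ((not h) -> h).
Before the if: (((not h) and u) -> (not u)) and ((not ((not h) and u)) -> (not ((not h) -> h)))
Answer: WP = (((not h) and u) -> (not u)) and ((not ((not h) and u)) -> (not ((not h) -> h)))


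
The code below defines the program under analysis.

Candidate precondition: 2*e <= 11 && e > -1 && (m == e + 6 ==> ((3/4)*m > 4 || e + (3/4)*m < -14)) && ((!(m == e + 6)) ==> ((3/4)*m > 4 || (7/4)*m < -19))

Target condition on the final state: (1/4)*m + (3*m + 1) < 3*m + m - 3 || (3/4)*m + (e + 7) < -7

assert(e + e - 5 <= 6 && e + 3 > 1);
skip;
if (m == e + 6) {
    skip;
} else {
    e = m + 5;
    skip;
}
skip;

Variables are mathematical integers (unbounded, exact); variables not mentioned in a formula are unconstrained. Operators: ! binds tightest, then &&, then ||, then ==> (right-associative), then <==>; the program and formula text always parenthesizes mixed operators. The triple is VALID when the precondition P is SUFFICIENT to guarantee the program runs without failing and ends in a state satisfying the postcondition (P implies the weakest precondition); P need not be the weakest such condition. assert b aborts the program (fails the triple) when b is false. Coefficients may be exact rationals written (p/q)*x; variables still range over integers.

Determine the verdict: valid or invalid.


Working backward. After the program, the postcondition (1/4)*m + (3*m + 1) < 3*m + m - 3 || (3/4)*m + (e + 7) < -7 must hold; in canonical form it is (3/4)*m > 4 || e + (3/4)*m < -14.
Before skip: (3/4)*m > 4 || e + (3/4)*m < -14
Then branch requires (3/4)*m > 4 || e + (3/4)*m < -14; else branch requires (3/4)*m > 4 || (7/4)*m < -19.
Before the if: (m == e + 6 ==> ((3/4)*m > 4 || e + (3/4)*m < -14)) && ((!(m == e + 6)) ==> ((3/4)*m > 4 || (7/4)*m < -19))
Before skip: (m == e + 6 ==> ((3/4)*m > 4 || e + (3/4)*m < -14)) && ((!(m == e + 6)) ==> ((3/4)*m > 4 || (7/4)*m < -19))
Before assert e + e - 5 <= 6 && e + 3 > 1: 2*e <= 11 && e > -2 && (m == e + 6 ==> ((3/4)*m > 4 || e + (3/4)*m < -14)) && ((!(m == e + 6)) ==> ((3/4)*m > 4 || (7/4)*m < -19))
The weakest precondition is 2*e <= 11 && e > -2 && (m == e + 6 ==> ((3/4)*m > 4 || e + (3/4)*m < -14)) && ((!(m == e + 6)) ==> ((3/4)*m > 4 || (7/4)*m < -19)).
Check whether 2*e <= 11 && e > -1 && (m == e + 6 ==> ((3/4)*m > 4 || e + (3/4)*m < -14)) && ((!(m == e + 6)) ==> ((3/4)*m > 4 || (7/4)*m < -19)) implies it.
Every state satisfying the precondition satisfies the weakest precondition: the implication holds.
Answer: valid


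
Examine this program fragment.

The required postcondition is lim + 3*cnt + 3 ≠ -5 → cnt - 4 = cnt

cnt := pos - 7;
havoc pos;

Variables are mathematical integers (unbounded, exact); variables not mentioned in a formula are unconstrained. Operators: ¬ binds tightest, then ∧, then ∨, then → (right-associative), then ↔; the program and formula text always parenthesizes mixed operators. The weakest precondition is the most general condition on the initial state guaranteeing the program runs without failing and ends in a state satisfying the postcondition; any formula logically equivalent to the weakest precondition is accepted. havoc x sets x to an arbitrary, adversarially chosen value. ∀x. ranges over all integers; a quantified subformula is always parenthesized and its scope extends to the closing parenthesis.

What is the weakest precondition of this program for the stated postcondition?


Working backward. After the program, the postcondition lim + 3*cnt + 3 ≠ -5 → cnt - 4 = cnt must hold; in canonical form it is ¬(3*cnt + lim ≠ -8).
Before havoc pos: ¬(3*cnt + lim ≠ -8)
Before cnt := pos - 7: ¬(lim + 3*pos ≠ 13)
Answer: WP = ¬(lim + 3*pos ≠ 13)


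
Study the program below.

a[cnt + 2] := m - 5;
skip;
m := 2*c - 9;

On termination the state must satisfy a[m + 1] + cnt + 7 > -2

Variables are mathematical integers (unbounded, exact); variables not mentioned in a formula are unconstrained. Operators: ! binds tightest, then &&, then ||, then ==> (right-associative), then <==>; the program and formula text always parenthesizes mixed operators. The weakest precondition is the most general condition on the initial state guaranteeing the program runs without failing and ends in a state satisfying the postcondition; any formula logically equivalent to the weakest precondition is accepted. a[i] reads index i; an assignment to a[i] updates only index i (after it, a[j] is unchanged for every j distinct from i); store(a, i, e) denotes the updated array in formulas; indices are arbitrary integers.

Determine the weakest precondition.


Working backward. After the program, the postcondition a[m + 1] + cnt + 7 > -2 must hold; in canonical form it is a[m + 1] + cnt > -9.
Before m := 2*c - 9: a[2*c - 8] + cnt > -9
Before skip: a[2*c - 8] + cnt > -9
Before a[cnt + 2] := m - 5: store(a, cnt + 2, m - 5)[2*c - 8] + cnt > -9
Answer: WP = store(a, cnt + 2, m - 5)[2*c - 8] + cnt > -9


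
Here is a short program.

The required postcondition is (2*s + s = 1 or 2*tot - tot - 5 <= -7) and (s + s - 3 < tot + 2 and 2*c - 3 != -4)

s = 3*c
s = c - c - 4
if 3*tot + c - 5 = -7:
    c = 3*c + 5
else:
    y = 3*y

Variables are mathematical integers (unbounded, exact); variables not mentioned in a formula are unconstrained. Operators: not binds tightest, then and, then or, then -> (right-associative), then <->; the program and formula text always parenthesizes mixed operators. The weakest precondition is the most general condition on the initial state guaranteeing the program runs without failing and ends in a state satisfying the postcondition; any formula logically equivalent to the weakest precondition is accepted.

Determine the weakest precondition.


Working backward. After the program, the postcondition (2*s + s = 1 or 2*tot - tot - 5 <= -7) and (s + s - 3 < tot + 2 and 2*c - 3 != -4) must hold; in canonical form it is (3*s = 1 or tot <= -2) and 2*s < tot + 5 and 2*c != -1.
Then branch requires (3*s = 1 or tot <= -2) and 2*s < tot + 5 and 6*c != -11; else branch requires (3*s = 1 or tot <= -2) and 2*s < tot + 5 and 2*c != -1.
Before the if: (c + 3*tot = -2 -> ((3*s = 1 or tot <= -2) and 2*s < tot + 5 and 6*c != -11)) and ((not (c + 3*tot = -2)) -> ((3*s = 1 or tot <= -2) and 2*s < tot + 5 and 2*c != -1))
Before s := c - c - 4: (c + 3*tot = -2 -> (tot <= -2 and tot > -13 and 6*c != -11)) and ((not (c + 3*tot = -2)) -> (tot <= -2 and tot > -13 and 2*c != -1))
Before s := 3*c: (c + 3*tot = -2 -> (tot <= -2 and tot > -13 and 6*c != -11)) and ((not (c + 3*tot = -2)) -> (tot <= -2 and tot > -13 and 2*c != -1))
Answer: WP = (c + 3*tot = -2 -> (tot <= -2 and tot > -13 and 6*c != -11)) and ((not (c + 3*tot = -2)) -> (tot <= -2 and tot > -13 and 2*c != -1))
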